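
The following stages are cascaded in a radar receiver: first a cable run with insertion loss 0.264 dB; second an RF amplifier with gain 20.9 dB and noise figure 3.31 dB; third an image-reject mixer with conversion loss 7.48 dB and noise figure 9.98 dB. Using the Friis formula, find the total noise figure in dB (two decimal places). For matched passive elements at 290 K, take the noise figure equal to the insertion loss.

Convert to linear (a loss of L dB is a gain of −L dB): F_i = 10^(NF_i/10), G_i = 10^(G_i,dB/10)
  Stage 1: F_1 = 10^(0.264/10) = 1.063, G_1 = 10^(−0.264/10) = 0.9410
  Stage 2: F_2 = 10^(3.31/10) = 2.143, G_2 = 10^(20.9/10) = 123.0
  Stage 3: F_3 = 10^(9.98/10) = 9.954, G_3 = 10^(−7.48/10) = 0.1786
Friis cascade:
  F = 1.063 + (2.143 − 1)/0.9410 + (9.954 − 1)/115.8 = 2.355
NF = 10 log₁₀(2.355) = 3.72 dB

3.72 dB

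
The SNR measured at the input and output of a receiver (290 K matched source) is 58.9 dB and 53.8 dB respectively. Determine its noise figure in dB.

NF (dB) = SNR_in(dB) − SNR_out(dB) when the source is at T₀
NF = 58.9 − 53.8 = 5.1 dB

5.1 dB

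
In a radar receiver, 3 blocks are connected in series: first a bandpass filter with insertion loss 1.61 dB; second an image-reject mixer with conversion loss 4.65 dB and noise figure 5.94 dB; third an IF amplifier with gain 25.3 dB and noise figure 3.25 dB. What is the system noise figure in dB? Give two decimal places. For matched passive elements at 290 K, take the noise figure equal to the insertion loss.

10.17 dB

Convert to linear (a loss of L dB is a gain of −L dB): F_i = 10^(NF_i/10), G_i = 10^(G_i,dB/10)
  Stage 1: F_1 = 10^(1.61/10) = 1.449, G_1 = 10^(−1.61/10) = 0.6902
  Stage 2: F_2 = 10^(5.94/10) = 3.926, G_2 = 10^(−4.65/10) = 0.3428
  Stage 3: F_3 = 10^(3.25/10) = 2.113, G_3 = 10^(25.3/10) = 338.8
Friis cascade:
  F = 1.449 + (3.926 − 1)/0.6902 + (2.113 − 1)/0.2366 = 10.39
NF = 10 log₁₀(10.39) = 10.17 dB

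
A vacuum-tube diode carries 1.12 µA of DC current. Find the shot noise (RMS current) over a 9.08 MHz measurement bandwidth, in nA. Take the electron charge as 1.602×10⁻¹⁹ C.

1.81 nA

I_n = √(2qI·B)
2qI·B = 2 × 1.602×10⁻¹⁹ × 1.12×10⁻⁶ × 9.08×10⁶ = 3.26×10⁻¹⁸ A²
I_n = √(3.26×10⁻¹⁸) = 1.81×10⁻⁹ A = 1.81 nA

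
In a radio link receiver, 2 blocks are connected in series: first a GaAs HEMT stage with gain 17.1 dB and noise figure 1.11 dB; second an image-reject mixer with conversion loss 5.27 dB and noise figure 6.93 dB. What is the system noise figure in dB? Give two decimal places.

Convert to linear (a loss of L dB is a gain of −L dB): F_i = 10^(NF_i/10), G_i = 10^(G_i,dB/10)
  Stage 1: F_1 = 10^(1.11/10) = 1.291, G_1 = 10^(17.1/10) = 51.29
  Stage 2: F_2 = 10^(6.93/10) = 4.932, G_2 = 10^(−5.27/10) = 0.2972
Friis cascade:
  F = 1.291 + (4.932 − 1)/51.29 = 1.368
NF = 10 log₁₀(1.368) = 1.36 dB

1.36 dB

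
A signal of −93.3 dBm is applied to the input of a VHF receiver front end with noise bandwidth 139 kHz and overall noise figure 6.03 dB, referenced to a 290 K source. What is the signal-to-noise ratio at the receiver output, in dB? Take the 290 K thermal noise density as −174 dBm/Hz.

23.2 dB

Noise floor: N = −174 + 10 log₁₀(B) + NF
10 log₁₀(1.39×10⁵) = 51.43 dB
N = −174 + 51.43 + 6.03 = −116.54 dBm
SNR = P_sig − N = −93.3 − (−116.54) = 23.24 dB → 23.2 dB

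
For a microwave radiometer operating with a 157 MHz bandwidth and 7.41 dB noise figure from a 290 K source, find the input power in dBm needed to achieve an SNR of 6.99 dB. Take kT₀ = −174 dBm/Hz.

Sensitivity = −174 + 10 log₁₀(B) + NF + SNR_min
= −174 + 81.96 + 7.41 + 6.99
= −77.64 dBm → −77.6 dBm

−77.6 dBm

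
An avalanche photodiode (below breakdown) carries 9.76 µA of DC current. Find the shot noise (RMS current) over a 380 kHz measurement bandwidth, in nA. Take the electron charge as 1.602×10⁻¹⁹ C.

1.09 nA

I_n = √(2qI·B)
2qI·B = 2 × 1.602×10⁻¹⁹ × 9.76×10⁻⁶ × 3.80×10⁵ = 1.19×10⁻¹⁸ A²
I_n = √(1.19×10⁻¹⁸) = 1.09×10⁻⁹ A = 1.09 nA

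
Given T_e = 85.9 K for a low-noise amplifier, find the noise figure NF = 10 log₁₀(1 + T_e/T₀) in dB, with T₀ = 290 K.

1.13 dB

F = 1 + T_e/T₀ = 1 + 85.9/290 = 1.29621
NF = 10 log₁₀(1.29621) = 1.13 dB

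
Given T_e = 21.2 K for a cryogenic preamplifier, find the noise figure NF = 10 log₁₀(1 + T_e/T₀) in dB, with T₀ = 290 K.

0.306 dB

F = 1 + T_e/T₀ = 1 + 21.2/290 = 1.0731
NF = 10 log₁₀(1.0731) = 0.306 dB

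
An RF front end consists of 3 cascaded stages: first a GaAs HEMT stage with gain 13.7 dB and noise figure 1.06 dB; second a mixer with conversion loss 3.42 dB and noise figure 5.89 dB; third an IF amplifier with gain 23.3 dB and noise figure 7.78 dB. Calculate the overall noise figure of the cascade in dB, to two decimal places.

2.71 dB

Convert to linear (a loss of L dB is a gain of −L dB): F_i = 10^(NF_i/10), G_i = 10^(G_i,dB/10)
  Stage 1: F_1 = 10^(1.06/10) = 1.276, G_1 = 10^(13.7/10) = 23.44
  Stage 2: F_2 = 10^(5.89/10) = 3.882, G_2 = 10^(−3.42/10) = 0.4550
  Stage 3: F_3 = 10^(7.78/10) = 5.998, G_3 = 10^(23.3/10) = 213.8
Friis cascade:
  F = 1.276 + (3.882 − 1)/23.44 + (5.998 − 1)/10.67 = 1.868
NF = 10 log₁₀(1.868) = 2.71 dB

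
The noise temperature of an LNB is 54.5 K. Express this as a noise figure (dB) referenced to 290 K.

F = 1 + T_e/T₀ = 1 + 54.5/290 = 1.18793
NF = 10 log₁₀(1.18793) = 0.748 dB

0.748 dB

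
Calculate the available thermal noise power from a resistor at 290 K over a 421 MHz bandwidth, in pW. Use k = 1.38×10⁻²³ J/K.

1.68 pW

P_n = kTB = 1.38×10⁻²³ × 290 × 4.21×10⁸ = 1.68×10⁻¹² W = 1.68 pW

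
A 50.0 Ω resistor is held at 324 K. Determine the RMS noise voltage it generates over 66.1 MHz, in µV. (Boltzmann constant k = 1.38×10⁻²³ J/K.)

7.69 µV

V_n = √(4kTRB)
4kTRB = 4 × 1.38×10⁻²³ × 324 × 5.00×10¹ × 6.61×10⁷ = 5.91×10⁻¹¹ V²
V_n = √(5.91×10⁻¹¹) = 7.69×10⁻⁶ V = 7.69 µV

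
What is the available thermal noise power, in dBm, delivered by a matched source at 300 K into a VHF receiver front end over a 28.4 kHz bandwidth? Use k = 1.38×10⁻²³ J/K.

P_n = kTB = 1.38×10⁻²³ × 300 × 2.84×10⁴ = 1.18×10⁻¹⁶ W
In dBm: 10 log₁₀(1.18×10⁻¹⁶ / 10⁻³) = −129.3 dBm

−129.3 dBm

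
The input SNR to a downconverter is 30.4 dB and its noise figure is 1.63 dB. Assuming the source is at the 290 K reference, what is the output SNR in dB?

28.77 dB

By definition F = SNR_in/SNR_out, so in dB: SNR_out = SNR_in − NF
SNR_out = 30.4 − 1.63 = 28.77 dB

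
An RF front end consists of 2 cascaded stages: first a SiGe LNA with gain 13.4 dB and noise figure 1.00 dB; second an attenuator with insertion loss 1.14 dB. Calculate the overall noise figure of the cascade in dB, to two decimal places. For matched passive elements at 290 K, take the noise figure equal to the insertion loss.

Convert to linear (a loss of L dB is a gain of −L dB): F_i = 10^(NF_i/10), G_i = 10^(G_i,dB/10)
  Stage 1: F_1 = 10^(1.00/10) = 1.259, G_1 = 10^(13.4/10) = 21.88
  Stage 2: F_2 = 10^(1.14/10) = 1.300, G_2 = 10^(−1.14/10) = 0.7691
Friis cascade:
  F = 1.259 + (1.300 − 1)/21.88 = 1.273
NF = 10 log₁₀(1.273) = 1.05 dB

1.05 dB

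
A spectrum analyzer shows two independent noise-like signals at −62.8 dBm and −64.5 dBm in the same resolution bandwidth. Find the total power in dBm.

−60.6 dBm

Convert to linear, add, convert back:
P₁ = 5.25×10⁻¹⁰ W, P₂ = 3.55×10⁻¹⁰ W
P_tot = 8.80×10⁻¹⁰ W → 10 log₁₀(P_tot / 10⁻³) = −60.6 dBm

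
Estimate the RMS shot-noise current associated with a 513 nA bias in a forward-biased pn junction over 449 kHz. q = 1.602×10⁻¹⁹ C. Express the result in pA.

272 pA

I_n = √(2qI·B)
2qI·B = 2 × 1.602×10⁻¹⁹ × 5.13×10⁻⁷ × 4.49×10⁵ = 7.38×10⁻²⁰ A²
I_n = √(7.38×10⁻²⁰) = 2.72×10⁻¹⁰ A = 272 pA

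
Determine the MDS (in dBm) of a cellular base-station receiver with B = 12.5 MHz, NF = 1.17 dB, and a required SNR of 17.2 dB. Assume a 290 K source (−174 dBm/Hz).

−84.7 dBm

Sensitivity = −174 + 10 log₁₀(B) + NF + SNR_min
= −174 + 70.97 + 1.17 + 17.2
= −84.66 dBm → −84.7 dBm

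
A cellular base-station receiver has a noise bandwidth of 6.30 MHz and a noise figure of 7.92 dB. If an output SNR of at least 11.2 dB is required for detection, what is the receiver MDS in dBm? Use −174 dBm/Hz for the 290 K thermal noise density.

−86.9 dBm

Sensitivity = −174 + 10 log₁₀(B) + NF + SNR_min
= −174 + 67.99 + 7.92 + 11.2
= −86.89 dBm → −86.9 dBm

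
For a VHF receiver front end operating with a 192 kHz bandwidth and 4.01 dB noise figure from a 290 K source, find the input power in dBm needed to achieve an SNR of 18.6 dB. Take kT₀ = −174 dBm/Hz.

−98.6 dBm

Sensitivity = −174 + 10 log₁₀(B) + NF + SNR_min
= −174 + 52.83 + 4.01 + 18.6
= −98.56 dBm → −98.6 dBm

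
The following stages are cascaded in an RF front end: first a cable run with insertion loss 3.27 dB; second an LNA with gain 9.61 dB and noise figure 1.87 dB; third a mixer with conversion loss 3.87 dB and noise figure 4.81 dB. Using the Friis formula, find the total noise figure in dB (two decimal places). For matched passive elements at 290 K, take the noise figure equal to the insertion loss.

5.72 dB

Convert to linear (a loss of L dB is a gain of −L dB): F_i = 10^(NF_i/10), G_i = 10^(G_i,dB/10)
  Stage 1: F_1 = 10^(3.27/10) = 2.123, G_1 = 10^(−3.27/10) = 0.4710
  Stage 2: F_2 = 10^(1.87/10) = 1.538, G_2 = 10^(9.61/10) = 9.141
  Stage 3: F_3 = 10^(4.81/10) = 3.027, G_3 = 10^(−3.87/10) = 0.4102
Friis cascade:
  F = 2.123 + (1.538 − 1)/0.4710 + (3.027 − 1)/4.305 = 3.737
NF = 10 log₁₀(3.737) = 5.72 dB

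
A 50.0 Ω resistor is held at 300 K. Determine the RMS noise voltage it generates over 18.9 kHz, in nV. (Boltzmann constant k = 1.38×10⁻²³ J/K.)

V_n = √(4kTRB)
4kTRB = 4 × 1.38×10⁻²³ × 300 × 5.00×10¹ × 1.89×10⁴ = 1.56×10⁻¹⁴ V²
V_n = √(1.56×10⁻¹⁴) = 1.25×10⁻⁷ V = 125 nV

125 nV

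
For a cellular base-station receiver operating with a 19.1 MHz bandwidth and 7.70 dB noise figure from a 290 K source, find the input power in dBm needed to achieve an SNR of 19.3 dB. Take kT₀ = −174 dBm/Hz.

Sensitivity = −174 + 10 log₁₀(B) + NF + SNR_min
= −174 + 72.81 + 7.70 + 19.3
= −74.19 dBm → −74.2 dBm

−74.2 dBm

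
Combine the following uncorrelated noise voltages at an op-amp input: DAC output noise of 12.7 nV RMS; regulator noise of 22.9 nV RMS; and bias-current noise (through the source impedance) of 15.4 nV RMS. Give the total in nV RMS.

30.4 nV

Uncorrelated sources add in power (mean-square): V_tot = √(ΣV_i²)
V_tot = √[(1.27×10⁻⁸)² + (2.29×10⁻⁸)² + (1.54×10⁻⁸)²] = 3.04×10⁻⁸ V = 30.4 nV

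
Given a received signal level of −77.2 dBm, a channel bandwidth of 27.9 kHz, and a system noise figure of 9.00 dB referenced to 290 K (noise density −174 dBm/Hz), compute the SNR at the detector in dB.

Noise floor: N = −174 + 10 log₁₀(B) + NF
10 log₁₀(2.79×10⁴) = 44.46 dB
N = −174 + 44.46 + 9.00 = −120.54 dBm
SNR = P_sig − N = −77.2 − (−120.54) = 43.34 dB → 43.3 dB

43.3 dB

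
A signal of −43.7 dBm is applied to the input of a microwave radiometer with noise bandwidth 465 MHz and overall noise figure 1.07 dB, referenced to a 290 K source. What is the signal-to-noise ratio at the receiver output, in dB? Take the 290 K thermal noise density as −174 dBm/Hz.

Noise floor: N = −174 + 10 log₁₀(B) + NF
10 log₁₀(4.65×10⁸) = 86.67 dB
N = −174 + 86.67 + 1.07 = −86.26 dBm
SNR = P_sig − N = −43.7 − (−86.26) = 42.56 dB → 42.6 dB

42.6 dB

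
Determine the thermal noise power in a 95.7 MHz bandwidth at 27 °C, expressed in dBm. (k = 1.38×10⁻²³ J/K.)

−94.0 dBm

T = 27 °C + 273.15 = 300.15 K
P_n = kTB = 1.38×10⁻²³ × 300.15 × 9.57×10⁷ = 3.96×10⁻¹³ W
In dBm: 10 log₁₀(3.96×10⁻¹³ / 10⁻³) = −94.0 dBm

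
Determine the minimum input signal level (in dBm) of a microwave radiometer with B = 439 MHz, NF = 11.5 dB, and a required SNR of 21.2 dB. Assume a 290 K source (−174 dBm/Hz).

−54.9 dBm

Sensitivity = −174 + 10 log₁₀(B) + NF + SNR_min
= −174 + 86.42 + 11.5 + 21.2
= −54.88 dBm → −54.9 dBm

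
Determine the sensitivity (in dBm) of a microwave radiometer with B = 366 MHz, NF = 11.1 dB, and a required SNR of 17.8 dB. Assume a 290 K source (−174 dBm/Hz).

−59.5 dBm

Sensitivity = −174 + 10 log₁₀(B) + NF + SNR_min
= −174 + 85.63 + 11.1 + 17.8
= −59.47 dBm → −59.5 dBm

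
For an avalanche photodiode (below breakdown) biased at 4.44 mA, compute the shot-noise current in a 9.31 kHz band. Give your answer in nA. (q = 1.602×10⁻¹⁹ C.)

3.64 nA

I_n = √(2qI·B)
2qI·B = 2 × 1.602×10⁻¹⁹ × 4.44×10⁻³ × 9.31×10³ = 1.32×10⁻¹⁷ A²
I_n = √(1.32×10⁻¹⁷) = 3.64×10⁻⁹ A = 3.64 nA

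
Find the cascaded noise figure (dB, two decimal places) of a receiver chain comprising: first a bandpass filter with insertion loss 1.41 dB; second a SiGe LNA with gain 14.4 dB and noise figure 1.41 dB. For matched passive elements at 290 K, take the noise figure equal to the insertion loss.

2.82 dB

Convert to linear (a loss of L dB is a gain of −L dB): F_i = 10^(NF_i/10), G_i = 10^(G_i,dB/10)
  Stage 1: F_1 = 10^(1.41/10) = 1.384, G_1 = 10^(−1.41/10) = 0.7228
  Stage 2: F_2 = 10^(1.41/10) = 1.384, G_2 = 10^(14.4/10) = 27.54
Friis cascade:
  F = 1.384 + (1.384 − 1)/0.7228 = 1.914
NF = 10 log₁₀(1.914) = 2.82 dB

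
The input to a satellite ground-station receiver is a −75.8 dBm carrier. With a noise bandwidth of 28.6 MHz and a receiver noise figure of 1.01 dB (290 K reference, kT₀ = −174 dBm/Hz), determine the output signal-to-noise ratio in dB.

22.6 dB

Noise floor: N = −174 + 10 log₁₀(B) + NF
10 log₁₀(2.86×10⁷) = 74.56 dB
N = −174 + 74.56 + 1.01 = −98.43 dBm
SNR = P_sig − N = −75.8 − (−98.43) = 22.63 dB → 22.6 dB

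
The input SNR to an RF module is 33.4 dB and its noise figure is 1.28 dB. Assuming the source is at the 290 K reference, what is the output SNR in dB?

32.12 dB

By definition F = SNR_in/SNR_out, so in dB: SNR_out = SNR_in − NF
SNR_out = 33.4 − 1.28 = 32.12 dB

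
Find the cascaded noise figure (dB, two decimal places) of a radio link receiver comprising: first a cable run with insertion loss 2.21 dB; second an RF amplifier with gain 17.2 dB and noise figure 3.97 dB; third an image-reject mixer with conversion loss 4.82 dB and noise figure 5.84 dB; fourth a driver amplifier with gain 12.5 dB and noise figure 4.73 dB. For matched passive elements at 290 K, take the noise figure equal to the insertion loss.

Convert to linear (a loss of L dB is a gain of −L dB): F_i = 10^(NF_i/10), G_i = 10^(G_i,dB/10)
  Stage 1: F_1 = 10^(2.21/10) = 1.663, G_1 = 10^(−2.21/10) = 0.6012
  Stage 2: F_2 = 10^(3.97/10) = 2.495, G_2 = 10^(17.2/10) = 52.48
  Stage 3: F_3 = 10^(5.84/10) = 3.837, G_3 = 10^(−4.82/10) = 0.3296
  Stage 4: F_4 = 10^(4.73/10) = 2.972, G_4 = 10^(12.5/10) = 17.78
Friis cascade:
  F = 1.663 + (2.495 − 1)/0.6012 + (3.837 − 1)/31.55 + (2.972 − 1)/10.40 = 4.429
NF = 10 log₁₀(4.429) = 6.46 dB

6.46 dB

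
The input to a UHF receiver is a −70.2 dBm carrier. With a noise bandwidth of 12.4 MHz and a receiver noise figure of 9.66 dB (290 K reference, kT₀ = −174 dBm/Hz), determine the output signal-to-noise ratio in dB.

23.2 dB

Noise floor: N = −174 + 10 log₁₀(B) + NF
10 log₁₀(1.24×10⁷) = 70.93 dB
N = −174 + 70.93 + 9.66 = −93.41 dBm
SNR = P_sig − N = −70.2 − (−93.41) = 23.21 dB → 23.2 dB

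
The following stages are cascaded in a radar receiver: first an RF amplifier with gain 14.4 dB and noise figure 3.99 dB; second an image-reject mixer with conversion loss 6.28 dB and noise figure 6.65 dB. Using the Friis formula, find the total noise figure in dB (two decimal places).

Convert to linear (a loss of L dB is a gain of −L dB): F_i = 10^(NF_i/10), G_i = 10^(G_i,dB/10)
  Stage 1: F_1 = 10^(3.99/10) = 2.506, G_1 = 10^(14.4/10) = 27.54
  Stage 2: F_2 = 10^(6.65/10) = 4.624, G_2 = 10^(−6.28/10) = 0.2355
Friis cascade:
  F = 2.506 + (4.624 − 1)/27.54 = 2.638
NF = 10 log₁₀(2.638) = 4.21 dB

4.21 dB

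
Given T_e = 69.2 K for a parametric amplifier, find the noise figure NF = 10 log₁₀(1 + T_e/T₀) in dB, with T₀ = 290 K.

F = 1 + T_e/T₀ = 1 + 69.2/290 = 1.23862
NF = 10 log₁₀(1.23862) = 0.929 dB

0.929 dB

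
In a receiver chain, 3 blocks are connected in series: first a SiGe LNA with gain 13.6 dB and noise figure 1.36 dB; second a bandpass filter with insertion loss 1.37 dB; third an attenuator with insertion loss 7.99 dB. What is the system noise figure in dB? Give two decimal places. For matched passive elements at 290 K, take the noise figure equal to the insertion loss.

2.31 dB

Convert to linear (a loss of L dB is a gain of −L dB): F_i = 10^(NF_i/10), G_i = 10^(G_i,dB/10)
  Stage 1: F_1 = 10^(1.36/10) = 1.368, G_1 = 10^(13.6/10) = 22.91
  Stage 2: F_2 = 10^(1.37/10) = 1.371, G_2 = 10^(−1.37/10) = 0.7295
  Stage 3: F_3 = 10^(7.99/10) = 6.295, G_3 = 10^(−7.99/10) = 0.1589
Friis cascade:
  F = 1.368 + (1.371 − 1)/22.91 + (6.295 − 1)/16.71 = 1.701
NF = 10 log₁₀(1.701) = 2.31 dB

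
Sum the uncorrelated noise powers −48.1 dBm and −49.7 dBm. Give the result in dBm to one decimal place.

−45.8 dBm

Convert to linear, add, convert back:
P₁ = 1.55×10⁻⁸ W, P₂ = 1.07×10⁻⁸ W
P_tot = 2.62×10⁻⁸ W → 10 log₁₀(P_tot / 10⁻³) = −45.8 dBm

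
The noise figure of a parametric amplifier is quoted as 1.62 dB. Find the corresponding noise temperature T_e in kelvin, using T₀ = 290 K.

131 K

F = 10^(1.62/10) = 1.45211
T_e = (F − 1)·T₀ = (1.45211 − 1) × 290 = 131 K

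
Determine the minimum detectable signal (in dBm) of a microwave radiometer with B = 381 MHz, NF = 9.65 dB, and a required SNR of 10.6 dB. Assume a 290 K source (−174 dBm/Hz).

Sensitivity = −174 + 10 log₁₀(B) + NF + SNR_min
= −174 + 85.81 + 9.65 + 10.6
= −67.94 dBm → −67.9 dBm

−67.9 dBm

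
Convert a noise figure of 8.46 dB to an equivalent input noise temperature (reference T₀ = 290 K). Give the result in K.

1744 K

F = 10^(8.46/10) = 7.01455
T_e = (F − 1)·T₀ = (7.01455 − 1) × 290 = 1744 K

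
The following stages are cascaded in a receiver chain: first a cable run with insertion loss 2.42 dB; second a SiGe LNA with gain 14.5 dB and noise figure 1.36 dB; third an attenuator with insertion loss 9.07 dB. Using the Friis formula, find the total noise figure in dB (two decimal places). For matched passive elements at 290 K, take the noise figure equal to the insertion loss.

4.51 dB

Convert to linear (a loss of L dB is a gain of −L dB): F_i = 10^(NF_i/10), G_i = 10^(G_i,dB/10)
  Stage 1: F_1 = 10^(2.42/10) = 1.746, G_1 = 10^(−2.42/10) = 0.5728
  Stage 2: F_2 = 10^(1.36/10) = 1.368, G_2 = 10^(14.5/10) = 28.18
  Stage 3: F_3 = 10^(9.07/10) = 8.072, G_3 = 10^(−9.07/10) = 0.1239
Friis cascade:
  F = 1.746 + (1.368 − 1)/0.5728 + (8.072 − 1)/16.14 = 2.826
NF = 10 log₁₀(2.826) = 4.51 dB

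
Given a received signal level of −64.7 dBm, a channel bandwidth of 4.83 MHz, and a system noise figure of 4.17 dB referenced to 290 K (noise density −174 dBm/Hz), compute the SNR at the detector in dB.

Noise floor: N = −174 + 10 log₁₀(B) + NF
10 log₁₀(4.83×10⁶) = 66.84 dB
N = −174 + 66.84 + 4.17 = −102.99 dBm
SNR = P_sig − N = −64.7 − (−102.99) = 38.29 dB → 38.3 dB

38.3 dB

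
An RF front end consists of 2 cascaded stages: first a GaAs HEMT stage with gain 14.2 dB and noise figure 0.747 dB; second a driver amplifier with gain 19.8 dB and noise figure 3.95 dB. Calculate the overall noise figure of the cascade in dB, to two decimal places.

Convert to linear (a loss of L dB is a gain of −L dB): F_i = 10^(NF_i/10), G_i = 10^(G_i,dB/10)
  Stage 1: F_1 = 10^(0.747/10) = 1.188, G_1 = 10^(14.2/10) = 26.30
  Stage 2: F_2 = 10^(3.95/10) = 2.483, G_2 = 10^(19.8/10) = 95.50
Friis cascade:
  F = 1.188 + (2.483 − 1)/26.30 = 1.244
NF = 10 log₁₀(1.244) = 0.95 dB

0.95 dB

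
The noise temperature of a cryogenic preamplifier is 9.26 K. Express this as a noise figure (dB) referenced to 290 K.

F = 1 + T_e/T₀ = 1 + 9.26/290 = 1.03193
NF = 10 log₁₀(1.03193) = 0.137 dB

0.137 dB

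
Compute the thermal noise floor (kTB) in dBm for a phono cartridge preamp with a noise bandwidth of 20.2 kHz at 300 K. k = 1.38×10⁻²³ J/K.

P_n = kTB = 1.38×10⁻²³ × 300 × 2.02×10⁴ = 8.36×10⁻¹⁷ W
In dBm: 10 log₁₀(8.36×10⁻¹⁷ / 10⁻³) = −130.8 dBm

−130.8 dBm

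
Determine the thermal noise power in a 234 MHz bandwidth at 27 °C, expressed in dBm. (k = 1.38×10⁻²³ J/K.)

T = 27 °C + 273.15 = 300.15 K
P_n = kTB = 1.38×10⁻²³ × 300.15 × 2.34×10⁸ = 9.69×10⁻¹³ W
In dBm: 10 log₁₀(9.69×10⁻¹³ / 10⁻³) = −90.1 dBm

−90.1 dBm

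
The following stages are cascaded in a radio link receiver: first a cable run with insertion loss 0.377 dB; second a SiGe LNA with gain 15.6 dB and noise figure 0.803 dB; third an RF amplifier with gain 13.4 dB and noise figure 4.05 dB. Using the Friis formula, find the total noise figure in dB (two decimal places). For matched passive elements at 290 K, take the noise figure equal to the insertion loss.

1.33 dB

Convert to linear (a loss of L dB is a gain of −L dB): F_i = 10^(NF_i/10), G_i = 10^(G_i,dB/10)
  Stage 1: F_1 = 10^(0.377/10) = 1.091, G_1 = 10^(−0.377/10) = 0.9169
  Stage 2: F_2 = 10^(0.803/10) = 1.203, G_2 = 10^(15.6/10) = 36.31
  Stage 3: F_3 = 10^(4.05/10) = 2.541, G_3 = 10^(13.4/10) = 21.88
Friis cascade:
  F = 1.091 + (1.203 − 1)/0.9169 + (2.541 − 1)/33.29 = 1.358
NF = 10 log₁₀(1.358) = 1.33 dB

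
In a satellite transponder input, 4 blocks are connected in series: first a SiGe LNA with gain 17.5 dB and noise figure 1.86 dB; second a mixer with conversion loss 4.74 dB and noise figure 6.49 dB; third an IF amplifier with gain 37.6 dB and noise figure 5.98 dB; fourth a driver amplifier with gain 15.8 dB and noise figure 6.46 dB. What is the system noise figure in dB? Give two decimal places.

2.44 dB

Convert to linear (a loss of L dB is a gain of −L dB): F_i = 10^(NF_i/10), G_i = 10^(G_i,dB/10)
  Stage 1: F_1 = 10^(1.86/10) = 1.535, G_1 = 10^(17.5/10) = 56.23
  Stage 2: F_2 = 10^(6.49/10) = 4.457, G_2 = 10^(−4.74/10) = 0.3357
  Stage 3: F_3 = 10^(5.98/10) = 3.963, G_3 = 10^(37.6/10) = 5754
  Stage 4: F_4 = 10^(6.46/10) = 4.426, G_4 = 10^(15.8/10) = 38.02
Friis cascade:
  F = 1.535 + (4.457 − 1)/56.23 + (3.963 − 1)/18.88 + (4.426 − 1)/1.086×10⁵ = 1.753
NF = 10 log₁₀(1.753) = 2.44 dB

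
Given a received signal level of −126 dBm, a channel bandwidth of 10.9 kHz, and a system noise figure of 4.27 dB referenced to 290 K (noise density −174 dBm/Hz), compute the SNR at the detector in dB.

3.4 dB

Noise floor: N = −174 + 10 log₁₀(B) + NF
10 log₁₀(1.09×10⁴) = 40.37 dB
N = −174 + 40.37 + 4.27 = −129.36 dBm
SNR = P_sig − N = −126 − (−129.36) = 3.36 dB → 3.4 dB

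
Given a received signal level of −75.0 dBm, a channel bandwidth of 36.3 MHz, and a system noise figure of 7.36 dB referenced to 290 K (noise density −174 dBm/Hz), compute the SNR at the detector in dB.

16.0 dB

Noise floor: N = −174 + 10 log₁₀(B) + NF
10 log₁₀(3.63×10⁷) = 75.6 dB
N = −174 + 75.6 + 7.36 = −91.04 dBm
SNR = P_sig − N = −75.0 − (−91.04) = 16.04 dB → 16.0 dB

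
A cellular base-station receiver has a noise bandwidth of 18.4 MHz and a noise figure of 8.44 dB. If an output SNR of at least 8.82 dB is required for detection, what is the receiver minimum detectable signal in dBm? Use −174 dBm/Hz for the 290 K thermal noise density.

Sensitivity = −174 + 10 log₁₀(B) + NF + SNR_min
= −174 + 72.65 + 8.44 + 8.82
= −84.09 dBm → −84.1 dBm

−84.1 dBm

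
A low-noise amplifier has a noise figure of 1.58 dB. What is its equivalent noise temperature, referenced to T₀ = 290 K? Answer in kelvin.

F = 10^(1.58/10) = 1.4388
T_e = (F − 1)·T₀ = (1.4388 − 1) × 290 = 127 K

127 K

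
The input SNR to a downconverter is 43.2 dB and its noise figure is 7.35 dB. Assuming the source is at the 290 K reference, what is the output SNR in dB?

35.85 dB

By definition F = SNR_in/SNR_out, so in dB: SNR_out = SNR_in − NF
SNR_out = 43.2 − 7.35 = 35.85 dB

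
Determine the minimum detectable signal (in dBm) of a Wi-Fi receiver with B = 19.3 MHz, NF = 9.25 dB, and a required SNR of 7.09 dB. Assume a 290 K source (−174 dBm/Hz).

−84.8 dBm

Sensitivity = −174 + 10 log₁₀(B) + NF + SNR_min
= −174 + 72.86 + 9.25 + 7.09
= −84.80 dBm → −84.8 dBm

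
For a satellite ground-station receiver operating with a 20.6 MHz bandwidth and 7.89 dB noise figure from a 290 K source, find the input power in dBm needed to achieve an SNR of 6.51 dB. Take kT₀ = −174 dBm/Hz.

Sensitivity = −174 + 10 log₁₀(B) + NF + SNR_min
= −174 + 73.14 + 7.89 + 6.51
= −86.46 dBm → −86.5 dBm

−86.5 dBm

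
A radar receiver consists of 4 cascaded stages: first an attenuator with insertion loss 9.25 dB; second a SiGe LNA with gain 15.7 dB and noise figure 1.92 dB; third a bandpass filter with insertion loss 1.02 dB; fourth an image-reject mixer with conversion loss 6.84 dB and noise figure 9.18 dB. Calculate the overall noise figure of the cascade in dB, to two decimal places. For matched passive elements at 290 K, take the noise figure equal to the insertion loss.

11.83 dB

Convert to linear (a loss of L dB is a gain of −L dB): F_i = 10^(NF_i/10), G_i = 10^(G_i,dB/10)
  Stage 1: F_1 = 10^(9.25/10) = 8.414, G_1 = 10^(−9.25/10) = 0.1189
  Stage 2: F_2 = 10^(1.92/10) = 1.556, G_2 = 10^(15.7/10) = 37.15
  Stage 3: F_3 = 10^(1.02/10) = 1.265, G_3 = 10^(−1.02/10) = 0.7907
  Stage 4: F_4 = 10^(9.18/10) = 8.279, G_4 = 10^(−6.84/10) = 0.2070
Friis cascade:
  F = 8.414 + (1.556 − 1)/0.1189 + (1.265 − 1)/4.416 + (8.279 − 1)/3.491 = 15.24
NF = 10 log₁₀(15.24) = 11.83 dB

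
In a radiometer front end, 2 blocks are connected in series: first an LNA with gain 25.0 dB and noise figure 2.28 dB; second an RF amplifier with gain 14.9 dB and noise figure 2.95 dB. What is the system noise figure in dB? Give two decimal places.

2.29 dB

Convert to linear (a loss of L dB is a gain of −L dB): F_i = 10^(NF_i/10), G_i = 10^(G_i,dB/10)
  Stage 1: F_1 = 10^(2.28/10) = 1.690, G_1 = 10^(25.0/10) = 316.2
  Stage 2: F_2 = 10^(2.95/10) = 1.972, G_2 = 10^(14.9/10) = 30.90
Friis cascade:
  F = 1.690 + (1.972 − 1)/316.2 = 1.694
NF = 10 log₁₀(1.694) = 2.29 dB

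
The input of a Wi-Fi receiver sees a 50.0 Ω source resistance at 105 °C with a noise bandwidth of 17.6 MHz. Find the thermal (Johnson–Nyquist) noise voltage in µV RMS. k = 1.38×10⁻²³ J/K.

4.29 µV

T = 105 °C + 273.15 = 378.15 K
V_n = √(4kTRB)
4kTRB = 4 × 1.38×10⁻²³ × 378.15 × 5.00×10¹ × 1.76×10⁷ = 1.84×10⁻¹¹ V²
V_n = √(1.84×10⁻¹¹) = 4.29×10⁻⁶ V = 4.29 µV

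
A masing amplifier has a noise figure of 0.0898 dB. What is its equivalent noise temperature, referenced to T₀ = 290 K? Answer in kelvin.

F = 10^(0.0898/10) = 1.02089
T_e = (F − 1)·T₀ = (1.02089 − 1) × 290 = 6.06 K

6.06 K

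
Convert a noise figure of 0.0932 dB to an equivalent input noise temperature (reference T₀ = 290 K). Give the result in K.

6.29 K

F = 10^(0.0932/10) = 1.02169
T_e = (F − 1)·T₀ = (1.02169 − 1) × 290 = 6.29 K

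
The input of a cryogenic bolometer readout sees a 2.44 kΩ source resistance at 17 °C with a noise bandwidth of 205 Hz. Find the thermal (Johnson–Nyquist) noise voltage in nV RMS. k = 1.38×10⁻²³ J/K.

T = 17 °C + 273.15 = 290.15 K
V_n = √(4kTRB)
4kTRB = 4 × 1.38×10⁻²³ × 290.15 × 2.44×10³ × 2.05×10² = 8.01×10⁻¹⁵ V²
V_n = √(8.01×10⁻¹⁵) = 8.95×10⁻⁸ V = 89.5 nV

89.5 nV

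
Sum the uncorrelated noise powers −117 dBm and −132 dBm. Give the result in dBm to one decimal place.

−116.9 dBm

Convert to linear, add, convert back:
P₁ = 2.00×10⁻¹⁵ W, P₂ = 6.31×10⁻¹⁷ W
P_tot = 2.06×10⁻¹⁵ W → 10 log₁₀(P_tot / 10⁻³) = −116.9 dBm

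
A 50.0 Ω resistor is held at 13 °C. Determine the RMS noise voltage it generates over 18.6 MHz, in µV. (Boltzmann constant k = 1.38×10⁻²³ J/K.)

T = 13 °C + 273.15 = 286.15 K
V_n = √(4kTRB)
4kTRB = 4 × 1.38×10⁻²³ × 286.15 × 5.00×10¹ × 1.86×10⁷ = 1.47×10⁻¹¹ V²
V_n = √(1.47×10⁻¹¹) = 3.83×10⁻⁶ V = 3.83 µV

3.83 µV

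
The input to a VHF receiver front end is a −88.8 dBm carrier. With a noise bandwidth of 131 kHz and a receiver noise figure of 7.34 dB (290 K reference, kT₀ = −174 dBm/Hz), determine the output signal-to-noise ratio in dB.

26.7 dB

Noise floor: N = −174 + 10 log₁₀(B) + NF
10 log₁₀(1.31×10⁵) = 51.17 dB
N = −174 + 51.17 + 7.34 = −115.49 dBm
SNR = P_sig − N = −88.8 − (−115.49) = 26.69 dB → 26.7 dB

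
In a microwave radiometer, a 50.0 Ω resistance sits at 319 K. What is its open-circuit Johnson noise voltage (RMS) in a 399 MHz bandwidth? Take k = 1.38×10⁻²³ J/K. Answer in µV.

18.7 µV

V_n = √(4kTRB)
4kTRB = 4 × 1.38×10⁻²³ × 319 × 5.00×10¹ × 3.99×10⁸ = 3.51×10⁻¹⁰ V²
V_n = √(3.51×10⁻¹⁰) = 1.87×10⁻⁵ V = 18.7 µV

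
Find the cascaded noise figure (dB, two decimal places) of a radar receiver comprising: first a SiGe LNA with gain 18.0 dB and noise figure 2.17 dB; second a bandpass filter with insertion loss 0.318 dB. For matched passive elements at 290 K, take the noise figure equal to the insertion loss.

Convert to linear (a loss of L dB is a gain of −L dB): F_i = 10^(NF_i/10), G_i = 10^(G_i,dB/10)
  Stage 1: F_1 = 10^(2.17/10) = 1.648, G_1 = 10^(18.0/10) = 63.10
  Stage 2: F_2 = 10^(0.318/10) = 1.076, G_2 = 10^(−0.318/10) = 0.9294
Friis cascade:
  F = 1.648 + (1.076 − 1)/63.10 = 1.649
NF = 10 log₁₀(1.649) = 2.17 dB

2.17 dB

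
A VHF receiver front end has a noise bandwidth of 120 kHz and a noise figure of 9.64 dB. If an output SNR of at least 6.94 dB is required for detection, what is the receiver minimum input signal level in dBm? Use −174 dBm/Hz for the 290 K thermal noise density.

−106.6 dBm

Sensitivity = −174 + 10 log₁₀(B) + NF + SNR_min
= −174 + 50.79 + 9.64 + 6.94
= −106.63 dBm → −106.6 dBm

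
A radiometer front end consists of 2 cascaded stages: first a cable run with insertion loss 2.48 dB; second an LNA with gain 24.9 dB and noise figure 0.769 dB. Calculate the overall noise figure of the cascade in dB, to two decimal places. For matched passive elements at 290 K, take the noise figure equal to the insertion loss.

3.25 dB

Convert to linear (a loss of L dB is a gain of −L dB): F_i = 10^(NF_i/10), G_i = 10^(G_i,dB/10)
  Stage 1: F_1 = 10^(2.48/10) = 1.770, G_1 = 10^(−2.48/10) = 0.5649
  Stage 2: F_2 = 10^(0.769/10) = 1.194, G_2 = 10^(24.9/10) = 309.0
Friis cascade:
  F = 1.770 + (1.194 − 1)/0.5649 = 2.113
NF = 10 log₁₀(2.113) = 3.25 dB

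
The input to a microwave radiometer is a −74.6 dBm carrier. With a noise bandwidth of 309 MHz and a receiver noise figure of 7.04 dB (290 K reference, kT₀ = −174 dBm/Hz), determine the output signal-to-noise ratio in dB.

Noise floor: N = −174 + 10 log₁₀(B) + NF
10 log₁₀(3.09×10⁸) = 84.9 dB
N = −174 + 84.9 + 7.04 = −82.06 dBm
SNR = P_sig − N = −74.6 − (−82.06) = 7.46 dB → 7.5 dB

7.5 dB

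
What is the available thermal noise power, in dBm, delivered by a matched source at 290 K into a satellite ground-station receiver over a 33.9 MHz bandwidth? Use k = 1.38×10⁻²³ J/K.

−98.7 dBm

P_n = kTB = 1.38×10⁻²³ × 290 × 3.39×10⁷ = 1.36×10⁻¹³ W
In dBm: 10 log₁₀(1.36×10⁻¹³ / 10⁻³) = −98.7 dBm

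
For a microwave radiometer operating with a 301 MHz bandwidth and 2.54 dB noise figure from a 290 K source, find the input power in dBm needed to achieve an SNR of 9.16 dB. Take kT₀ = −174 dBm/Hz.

−77.5 dBm

Sensitivity = −174 + 10 log₁₀(B) + NF + SNR_min
= −174 + 84.79 + 2.54 + 9.16
= −77.51 dBm → −77.5 dBm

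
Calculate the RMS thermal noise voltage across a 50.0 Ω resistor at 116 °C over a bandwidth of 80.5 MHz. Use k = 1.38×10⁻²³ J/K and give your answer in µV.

9.30 µV

T = 116 °C + 273.15 = 389.15 K
V_n = √(4kTRB)
4kTRB = 4 × 1.38×10⁻²³ × 389.15 × 5.00×10¹ × 8.05×10⁷ = 8.65×10⁻¹¹ V²
V_n = √(8.65×10⁻¹¹) = 9.30×10⁻⁶ V = 9.30 µV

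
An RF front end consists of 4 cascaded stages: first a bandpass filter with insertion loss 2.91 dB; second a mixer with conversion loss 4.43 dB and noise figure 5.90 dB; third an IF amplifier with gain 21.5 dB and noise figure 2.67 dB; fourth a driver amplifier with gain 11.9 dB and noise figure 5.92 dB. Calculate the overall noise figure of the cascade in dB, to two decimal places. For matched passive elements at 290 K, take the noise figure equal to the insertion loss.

10.91 dB

Convert to linear (a loss of L dB is a gain of −L dB): F_i = 10^(NF_i/10), G_i = 10^(G_i,dB/10)
  Stage 1: F_1 = 10^(2.91/10) = 1.954, G_1 = 10^(−2.91/10) = 0.5117
  Stage 2: F_2 = 10^(5.90/10) = 3.890, G_2 = 10^(−4.43/10) = 0.3606
  Stage 3: F_3 = 10^(2.67/10) = 1.849, G_3 = 10^(21.5/10) = 141.3
  Stage 4: F_4 = 10^(5.92/10) = 3.908, G_4 = 10^(11.9/10) = 15.49
Friis cascade:
  F = 1.954 + (3.890 − 1)/0.5117 + (1.849 − 1)/0.1845 + (3.908 − 1)/26.06 = 12.32
NF = 10 log₁₀(12.32) = 10.91 dB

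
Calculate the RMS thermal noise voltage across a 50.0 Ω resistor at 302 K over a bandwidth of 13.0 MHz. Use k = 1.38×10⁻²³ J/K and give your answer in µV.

V_n = √(4kTRB)
4kTRB = 4 × 1.38×10⁻²³ × 302 × 5.00×10¹ × 1.30×10⁷ = 1.08×10⁻¹¹ V²
V_n = √(1.08×10⁻¹¹) = 3.29×10⁻⁶ V = 3.29 µV

3.29 µV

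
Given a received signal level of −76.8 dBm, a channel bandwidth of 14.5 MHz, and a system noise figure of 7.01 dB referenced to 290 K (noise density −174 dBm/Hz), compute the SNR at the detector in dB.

18.6 dB

Noise floor: N = −174 + 10 log₁₀(B) + NF
10 log₁₀(1.45×10⁷) = 71.61 dB
N = −174 + 71.61 + 7.01 = −95.38 dBm
SNR = P_sig − N = −76.8 − (−95.38) = 18.58 dB → 18.6 dB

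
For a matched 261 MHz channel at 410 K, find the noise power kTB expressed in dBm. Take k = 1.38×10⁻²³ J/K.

−88.3 dBm

P_n = kTB = 1.38×10⁻²³ × 410 × 2.61×10⁸ = 1.48×10⁻¹² W
In dBm: 10 log₁₀(1.48×10⁻¹² / 10⁻³) = −88.3 dBm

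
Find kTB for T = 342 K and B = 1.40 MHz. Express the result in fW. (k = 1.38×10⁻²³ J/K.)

6.61 fW

P_n = kTB = 1.38×10⁻²³ × 342 × 1.40×10⁶ = 6.61×10⁻¹⁵ W = 6.61 fW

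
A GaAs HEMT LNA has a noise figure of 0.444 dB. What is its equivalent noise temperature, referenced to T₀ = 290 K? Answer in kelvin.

31.2 K

F = 10^(0.444/10) = 1.10764
T_e = (F − 1)·T₀ = (1.10764 − 1) × 290 = 31.2 K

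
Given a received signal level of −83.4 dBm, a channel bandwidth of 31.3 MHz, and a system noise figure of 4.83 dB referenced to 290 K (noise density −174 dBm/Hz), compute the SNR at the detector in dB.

Noise floor: N = −174 + 10 log₁₀(B) + NF
10 log₁₀(3.13×10⁷) = 74.96 dB
N = −174 + 74.96 + 4.83 = −94.21 dBm
SNR = P_sig − N = −83.4 − (−94.21) = 10.81 dB → 10.8 dB

10.8 dB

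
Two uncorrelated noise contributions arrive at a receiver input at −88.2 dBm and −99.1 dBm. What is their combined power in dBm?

Convert to linear, add, convert back:
P₁ = 1.51×10⁻¹² W, P₂ = 1.23×10⁻¹³ W
P_tot = 1.64×10⁻¹² W → 10 log₁₀(P_tot / 10⁻³) = −87.9 dBm

−87.9 dBm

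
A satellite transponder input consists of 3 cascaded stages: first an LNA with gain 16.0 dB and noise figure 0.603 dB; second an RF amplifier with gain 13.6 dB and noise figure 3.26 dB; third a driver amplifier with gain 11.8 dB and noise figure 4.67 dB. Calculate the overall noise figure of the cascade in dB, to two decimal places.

0.72 dB

Convert to linear (a loss of L dB is a gain of −L dB): F_i = 10^(NF_i/10), G_i = 10^(G_i,dB/10)
  Stage 1: F_1 = 10^(0.603/10) = 1.149, G_1 = 10^(16.0/10) = 39.81
  Stage 2: F_2 = 10^(3.26/10) = 2.118, G_2 = 10^(13.6/10) = 22.91
  Stage 3: F_3 = 10^(4.67/10) = 2.931, G_3 = 10^(11.8/10) = 15.14
Friis cascade:
  F = 1.149 + (2.118 − 1)/39.81 + (2.931 − 1)/912.0 = 1.179
NF = 10 log₁₀(1.179) = 0.72 dB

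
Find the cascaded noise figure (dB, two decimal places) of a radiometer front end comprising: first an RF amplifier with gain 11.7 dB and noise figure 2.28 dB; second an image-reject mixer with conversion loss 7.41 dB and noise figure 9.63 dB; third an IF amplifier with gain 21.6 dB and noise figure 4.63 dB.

Convert to linear (a loss of L dB is a gain of −L dB): F_i = 10^(NF_i/10), G_i = 10^(G_i,dB/10)
  Stage 1: F_1 = 10^(2.28/10) = 1.690, G_1 = 10^(11.7/10) = 14.79
  Stage 2: F_2 = 10^(9.63/10) = 9.183, G_2 = 10^(−7.41/10) = 0.1816
  Stage 3: F_3 = 10^(4.63/10) = 2.904, G_3 = 10^(21.6/10) = 144.5
Friis cascade:
  F = 1.690 + (9.183 − 1)/14.79 + (2.904 − 1)/2.685 = 2.953
NF = 10 log₁₀(2.953) = 4.70 dB

4.70 dB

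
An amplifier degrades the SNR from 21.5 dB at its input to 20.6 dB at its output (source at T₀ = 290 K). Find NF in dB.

NF (dB) = SNR_in(dB) − SNR_out(dB) when the source is at T₀
NF = 21.5 − 20.6 = 0.9 dB

0.9 dB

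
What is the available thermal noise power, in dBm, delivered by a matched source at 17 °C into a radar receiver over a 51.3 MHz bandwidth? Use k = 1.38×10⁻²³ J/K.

T = 17 °C + 273.15 = 290.15 K
P_n = kTB = 1.38×10⁻²³ × 290.15 × 5.13×10⁷ = 2.05×10⁻¹³ W
In dBm: 10 log₁₀(2.05×10⁻¹³ / 10⁻³) = −96.9 dBm

−96.9 dBm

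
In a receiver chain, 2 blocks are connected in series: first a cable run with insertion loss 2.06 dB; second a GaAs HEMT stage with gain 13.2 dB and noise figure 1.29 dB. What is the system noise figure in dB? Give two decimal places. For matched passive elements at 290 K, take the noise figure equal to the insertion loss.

Convert to linear (a loss of L dB is a gain of −L dB): F_i = 10^(NF_i/10), G_i = 10^(G_i,dB/10)
  Stage 1: F_1 = 10^(2.06/10) = 1.607, G_1 = 10^(−2.06/10) = 0.6223
  Stage 2: F_2 = 10^(1.29/10) = 1.346, G_2 = 10^(13.2/10) = 20.89
Friis cascade:
  F = 1.607 + (1.346 − 1)/0.6223 = 2.163
NF = 10 log₁₀(2.163) = 3.35 dB

3.35 dB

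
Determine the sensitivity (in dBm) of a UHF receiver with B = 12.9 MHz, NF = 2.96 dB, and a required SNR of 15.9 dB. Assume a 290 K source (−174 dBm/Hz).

−84.0 dBm

Sensitivity = −174 + 10 log₁₀(B) + NF + SNR_min
= −174 + 71.11 + 2.96 + 15.9
= −84.03 dBm → −84.0 dBm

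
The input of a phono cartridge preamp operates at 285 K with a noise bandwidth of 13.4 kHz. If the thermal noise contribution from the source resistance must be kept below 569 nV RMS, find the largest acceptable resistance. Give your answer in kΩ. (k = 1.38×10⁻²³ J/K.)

Johnson–Nyquist: V_n = √(4kTRB) ⇒ R = V_n² / (4kTB)
4kTB = 4 × 1.38×10⁻²³ × 285 × 1.34×10⁴ = 2.11×10⁻¹⁶
R = (5.69×10⁻⁷)² / 2.11×10⁻¹⁶ = 1.54×10³ Ω = 1.54 kΩ

1.54 kΩ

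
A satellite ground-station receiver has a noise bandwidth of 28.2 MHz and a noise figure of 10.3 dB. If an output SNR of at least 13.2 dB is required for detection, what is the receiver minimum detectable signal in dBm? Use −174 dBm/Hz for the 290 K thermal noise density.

Sensitivity = −174 + 10 log₁₀(B) + NF + SNR_min
= −174 + 74.5 + 10.3 + 13.2
= −76.0 dBm → −76.0 dBm

−76.0 dBm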